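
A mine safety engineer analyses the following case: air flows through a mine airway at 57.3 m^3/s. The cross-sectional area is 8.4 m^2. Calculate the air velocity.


Velocity = flow rate / cross-sectional area
= 57.3 / 8.4
= 6.8214 m/s

6.8214 m/s


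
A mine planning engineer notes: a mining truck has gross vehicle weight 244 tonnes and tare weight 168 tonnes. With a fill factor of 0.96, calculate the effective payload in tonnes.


72.96 tonnes

Maximum payload = gross - tare
= 244 - 168 = 76 tonnes
Effective payload = max payload * fill factor
= 76 * 0.96
= 72.96 tonnes


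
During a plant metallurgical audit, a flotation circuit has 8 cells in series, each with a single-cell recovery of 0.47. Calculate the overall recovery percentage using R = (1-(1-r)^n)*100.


99.3774%

Complement of single-cell recovery:
1 - r = 1 - 0.47 = 0.53
Raise to power n:
(1 - r)^8 = 0.53^8 = 0.006225969041
Overall recovery:
R = (1 - 0.006225969041) * 100
= 99.3774%


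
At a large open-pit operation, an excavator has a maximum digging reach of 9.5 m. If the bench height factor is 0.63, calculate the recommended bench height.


5.985 m

Bench height = reach * factor
= 9.5 * 0.63
= 5.985 m


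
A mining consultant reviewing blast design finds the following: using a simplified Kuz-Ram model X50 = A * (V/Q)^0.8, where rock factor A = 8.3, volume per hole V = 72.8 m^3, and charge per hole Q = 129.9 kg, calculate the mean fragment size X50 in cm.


Compute V/Q:
V/Q = 72.8 / 129.9 = 0.5604311008
Raise to the power 0.8:
(V/Q)^0.8 = 0.5604311008^0.8 = 0.6292421157
Multiply by A:
X50 = 8.3 * 0.6292421157
= 5.2227 cm

5.2227 cm


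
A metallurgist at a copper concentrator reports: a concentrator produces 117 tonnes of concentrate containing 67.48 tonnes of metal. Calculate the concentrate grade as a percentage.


57.6752%

Grade = (metal in concentrate / concentrate mass) * 100
= (67.48 / 117) * 100
= 0.5767521368 * 100
= 57.6752%


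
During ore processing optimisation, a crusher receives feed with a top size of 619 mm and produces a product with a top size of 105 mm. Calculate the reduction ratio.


5.8952

Reduction ratio = feed size / product size
= 619 / 105
= 5.8952


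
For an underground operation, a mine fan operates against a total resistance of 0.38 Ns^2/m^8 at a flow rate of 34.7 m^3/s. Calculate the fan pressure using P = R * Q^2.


457.5542 Pa

Compute Q^2:
Q^2 = 34.7^2 = 1204.09
Compute pressure:
P = R * Q^2 = 0.38 * 1204.09
= 457.5542 Pa


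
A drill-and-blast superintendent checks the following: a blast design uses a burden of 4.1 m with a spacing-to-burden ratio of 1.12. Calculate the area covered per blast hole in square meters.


First, find the spacing:
Spacing = burden * ratio = 4.1 * 1.12
= 4.592 m
Then, calculate the area:
Area = burden * spacing = 4.1 * 4.592
= 18.8272 m^2

18.8272 m^2


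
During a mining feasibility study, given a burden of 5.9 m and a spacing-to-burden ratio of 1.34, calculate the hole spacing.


7.906 m

Spacing = burden * ratio
= 5.9 * 1.34
= 7.906 m


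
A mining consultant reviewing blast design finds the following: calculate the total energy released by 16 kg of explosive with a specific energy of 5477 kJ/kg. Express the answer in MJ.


87.632 MJ

Energy = mass * specific_energy / 1000
= 16 * 5477 / 1000
= 87632 / 1000
= 87.632 MJ


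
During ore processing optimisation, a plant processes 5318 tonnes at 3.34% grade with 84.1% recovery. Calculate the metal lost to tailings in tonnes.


28.2418 tonnes

Total metal in feed:
= 5318 * 3.34 / 100 = 177.6212 tonnes
Metal recovered:
= 177.6212 * 84.1 / 100 = 149.3794292 tonnes
Metal lost to tailings:
= 177.6212 - 149.3794292
= 28.2418 tonnes


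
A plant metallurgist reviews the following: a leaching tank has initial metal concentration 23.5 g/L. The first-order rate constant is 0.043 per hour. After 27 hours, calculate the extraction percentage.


Compute the exponent:
-k * t = -0.043 * 27 = -1.161
Remaining concentration:
C = 23.5 * exp(-1.161)
= 23.5 * 0.3131728514
= 7.359562008 g/L
Extracted = 23.5 - 7.359562008 = 16.14043799 g/L
Extraction % = 16.14043799 / 23.5 * 100
= 68.6827%

68.6827%


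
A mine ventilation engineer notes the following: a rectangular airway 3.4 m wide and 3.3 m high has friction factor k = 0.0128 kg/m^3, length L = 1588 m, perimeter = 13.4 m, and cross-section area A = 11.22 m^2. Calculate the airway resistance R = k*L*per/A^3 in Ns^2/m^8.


0.1928 Ns^2/m^8

Compute the numerator:
k * L * per = 0.0128 * 1588 * 13.4
= 272.37376
Compute the denominator:
A^3 = 11.22^3 = 1412.467848
Resistance:
R = 272.37376 / 1412.467848
= 0.1928 Ns^2/m^8


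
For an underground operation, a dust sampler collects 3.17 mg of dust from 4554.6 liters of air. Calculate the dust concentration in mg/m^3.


0.696 mg/m^3

Convert liters to m^3: 1 m^3 = 1000 L
Concentration = mass / volume * 1000
= 3.17 / 4554.6 * 1000
= 0.0006959996487 * 1000
= 0.696 mg/m^3


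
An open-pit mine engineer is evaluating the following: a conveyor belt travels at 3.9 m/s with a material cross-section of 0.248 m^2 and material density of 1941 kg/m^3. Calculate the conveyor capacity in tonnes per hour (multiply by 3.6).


Volumetric flow = speed * area
= 3.9 * 0.248 = 0.9672 m^3/s
Mass flow = volumetric * density
= 0.9672 * 1941 = 1877.3352 kg/s
Convert to t/h: multiply by 3.6
Capacity = 1877.3352 * 3.6
= 6758.4067 t/h

6758.4067 t/h


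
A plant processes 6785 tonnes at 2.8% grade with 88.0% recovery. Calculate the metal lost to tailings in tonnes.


Total metal in feed:
= 6785 * 2.8 / 100 = 189.98 tonnes
Metal recovered:
= 189.98 * 88.0 / 100 = 167.1824 tonnes
Metal lost to tailings:
= 189.98 - 167.1824
= 22.7976 tonnes

22.7976 tonnes


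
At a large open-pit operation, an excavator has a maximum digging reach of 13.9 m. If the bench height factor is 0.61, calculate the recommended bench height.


8.479 m

Bench height = reach * factor
= 13.9 * 0.61
= 8.479 m


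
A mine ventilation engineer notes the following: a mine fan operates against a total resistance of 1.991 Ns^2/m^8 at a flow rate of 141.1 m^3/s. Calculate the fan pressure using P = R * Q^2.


Compute Q^2:
Q^2 = 141.1^2 = 19909.21
Compute pressure:
P = R * Q^2 = 1.991 * 19909.21
= 39639.2371 Pa

39639.2371 Pa


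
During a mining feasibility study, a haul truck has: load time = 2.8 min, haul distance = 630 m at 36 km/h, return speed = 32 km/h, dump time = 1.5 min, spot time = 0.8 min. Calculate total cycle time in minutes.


7.3313 min

Convert haul speed to m/min: 36 * 1000/60 = 600 m/min
Haul time = 630 / 600 = 1.05 min
Convert return speed to m/min: 32 * 1000/60 = 533.3333333 m/min
Return time = 630 / 533.3333333 = 1.18125 min
Total cycle time:
= 2.8 + 1.05 + 1.5 + 1.18125 + 0.8
= 7.3313 min


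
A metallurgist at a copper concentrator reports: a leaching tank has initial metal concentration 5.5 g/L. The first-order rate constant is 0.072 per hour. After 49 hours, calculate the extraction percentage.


Compute the exponent:
-k * t = -0.072 * 49 = -3.528
Remaining concentration:
C = 5.5 * exp(-3.528)
= 5.5 * 0.02936358435
= 0.1614997139 g/L
Extracted = 5.5 - 0.1614997139 = 5.338500286 g/L
Extraction % = 5.338500286 / 5.5 * 100
= 97.0636%

97.0636%


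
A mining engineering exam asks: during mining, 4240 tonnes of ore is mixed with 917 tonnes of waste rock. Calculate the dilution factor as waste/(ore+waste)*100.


17.7817%

Total material = ore + waste
= 4240 + 917 = 5157 tonnes
Dilution = waste / total * 100
= 917 / 5157 * 100
= 0.17781656 * 100
= 17.7817%


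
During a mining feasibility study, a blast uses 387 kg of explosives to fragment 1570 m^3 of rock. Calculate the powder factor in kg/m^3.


Powder factor = explosive mass / rock volume
= 387 / 1570
= 0.2465 kg/m^3

0.2465 kg/m^3


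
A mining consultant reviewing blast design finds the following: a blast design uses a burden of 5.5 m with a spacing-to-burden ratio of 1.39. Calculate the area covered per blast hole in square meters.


42.0475 m^2

First, find the spacing:
Spacing = burden * ratio = 5.5 * 1.39
= 7.645 m
Then, calculate the area:
Area = burden * spacing = 5.5 * 7.645
= 42.0475 m^2


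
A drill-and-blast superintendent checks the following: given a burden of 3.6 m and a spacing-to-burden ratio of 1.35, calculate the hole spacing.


4.86 m

Spacing = burden * ratio
= 3.6 * 1.35
= 4.86 m


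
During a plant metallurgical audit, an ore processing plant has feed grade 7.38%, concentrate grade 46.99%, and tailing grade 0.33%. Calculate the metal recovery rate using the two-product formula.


Using the two-product formula:
R = 100 * c * (f - t) / (f * (c - t))
Numerator = 100 * 46.99 * (7.38 - 0.33)
= 100 * 46.99 * 7.05
= 33127.95
Denominator = 7.38 * (46.99 - 0.33)
= 7.38 * 46.66
= 344.3508
R = 33127.95 / 344.3508
= 96.2041%

96.2041%


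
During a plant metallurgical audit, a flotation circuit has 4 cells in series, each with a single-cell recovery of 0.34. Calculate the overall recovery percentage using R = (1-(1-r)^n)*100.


Complement of single-cell recovery:
1 - r = 1 - 0.34 = 0.66
Raise to power n:
(1 - r)^4 = 0.66^4 = 0.18974736
Overall recovery:
R = (1 - 0.18974736) * 100
= 81.0253%

81.0253%


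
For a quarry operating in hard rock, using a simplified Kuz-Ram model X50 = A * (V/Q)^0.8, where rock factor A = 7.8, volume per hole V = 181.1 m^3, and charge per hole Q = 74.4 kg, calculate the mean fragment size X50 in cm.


Compute V/Q:
V/Q = 181.1 / 74.4 = 2.434139785
Raise to the power 0.8:
(V/Q)^0.8 = 2.434139785^0.8 = 2.037400516
Multiply by A:
X50 = 7.8 * 2.037400516
= 15.8917 cm

15.8917 cm


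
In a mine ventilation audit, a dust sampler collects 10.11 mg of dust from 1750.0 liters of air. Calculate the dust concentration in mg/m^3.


Convert liters to m^3: 1 m^3 = 1000 L
Concentration = mass / volume * 1000
= 10.11 / 1750.0 * 1000
= 0.005777142857 * 1000
= 5.7771 mg/m^3

5.7771 mg/m^3


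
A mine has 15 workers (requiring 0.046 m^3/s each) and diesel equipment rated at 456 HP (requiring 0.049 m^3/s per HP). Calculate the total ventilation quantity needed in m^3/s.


Airflow for workers:
Q_people = 15 * 0.046 = 0.69 m^3/s
Airflow for diesel equipment:
Q_diesel = 456 * 0.049 = 22.344 m^3/s
Total ventilation:
Q_total = 0.69 + 22.344
= 23.034 m^3/s

23.034 m^3/s


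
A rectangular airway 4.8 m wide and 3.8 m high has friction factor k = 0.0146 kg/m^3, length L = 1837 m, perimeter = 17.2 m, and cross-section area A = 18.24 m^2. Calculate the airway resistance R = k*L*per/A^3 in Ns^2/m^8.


0.076 Ns^2/m^8

Compute the numerator:
k * L * per = 0.0146 * 1837 * 17.2
= 461.30744
Compute the denominator:
A^3 = 18.24^3 = 6068.404224
Resistance:
R = 461.30744 / 6068.404224
= 0.076 Ns^2/m^8


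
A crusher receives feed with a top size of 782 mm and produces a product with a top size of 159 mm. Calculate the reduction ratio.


Reduction ratio = feed size / product size
= 782 / 159
= 4.9182

4.9182


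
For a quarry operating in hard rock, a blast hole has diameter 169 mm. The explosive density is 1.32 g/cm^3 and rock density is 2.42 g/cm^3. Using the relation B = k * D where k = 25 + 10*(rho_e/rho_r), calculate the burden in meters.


5.1468 m

First, compute k:
rho_e / rho_r = 1.32 / 2.42 = 0.5454545455
k = 25 + 10 * 0.5454545455 = 30.45454545
Then, compute burden:
B = k * D / 1000 = 30.45454545 * 169 / 1000
= 5146.818182 / 1000
= 5.1468 m


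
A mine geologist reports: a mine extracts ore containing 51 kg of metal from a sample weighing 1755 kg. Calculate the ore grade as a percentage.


2.906%

Ore grade = (metal mass / ore mass) * 100
= (51 / 1755) * 100
= 0.02905982906 * 100
= 2.906%


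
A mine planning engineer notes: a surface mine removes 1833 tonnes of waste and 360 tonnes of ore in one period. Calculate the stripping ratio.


Stripping ratio = waste tonnage / ore tonnage
= 1833 / 360
= 5.0917

5.0917


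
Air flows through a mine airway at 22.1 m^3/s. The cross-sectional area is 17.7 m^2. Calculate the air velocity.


Velocity = flow rate / cross-sectional area
= 22.1 / 17.7
= 1.2486 m/s

1.2486 m/s


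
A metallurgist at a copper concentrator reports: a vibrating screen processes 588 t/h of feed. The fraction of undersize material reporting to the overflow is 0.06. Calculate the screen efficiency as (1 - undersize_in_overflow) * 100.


94.0%

Screen efficiency = (1 - fraction of undersize in overflow) * 100
= (1 - 0.06) * 100
= 0.94 * 100
= 94.0%


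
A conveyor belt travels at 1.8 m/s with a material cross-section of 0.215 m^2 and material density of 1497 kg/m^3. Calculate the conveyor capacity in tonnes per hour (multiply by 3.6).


Volumetric flow = speed * area
= 1.8 * 0.215 = 0.387 m^3/s
Mass flow = volumetric * density
= 0.387 * 1497 = 579.339 kg/s
Convert to t/h: multiply by 3.6
Capacity = 579.339 * 3.6
= 2085.6204 t/h

2085.6204 t/h


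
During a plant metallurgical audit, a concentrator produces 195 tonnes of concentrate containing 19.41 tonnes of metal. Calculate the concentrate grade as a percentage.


9.9538%

Grade = (metal in concentrate / concentrate mass) * 100
= (19.41 / 195) * 100
= 0.09953846154 * 100
= 9.9538%


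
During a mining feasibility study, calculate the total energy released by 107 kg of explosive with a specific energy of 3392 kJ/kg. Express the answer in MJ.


Energy = mass * specific_energy / 1000
= 107 * 3392 / 1000
= 362944 / 1000
= 362.944 MJ

362.944 MJ


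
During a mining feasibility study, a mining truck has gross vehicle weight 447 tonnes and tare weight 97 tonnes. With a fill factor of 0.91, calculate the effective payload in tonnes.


Maximum payload = gross - tare
= 447 - 97 = 350 tonnes
Effective payload = max payload * fill factor
= 350 * 0.91
= 318.5 tonnes

318.5 tonnes


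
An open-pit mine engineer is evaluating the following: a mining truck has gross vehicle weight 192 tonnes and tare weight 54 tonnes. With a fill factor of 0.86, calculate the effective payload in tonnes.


Maximum payload = gross - tare
= 192 - 54 = 138 tonnes
Effective payload = max payload * fill factor
= 138 * 0.86
= 118.68 tonnes

118.68 tonnes


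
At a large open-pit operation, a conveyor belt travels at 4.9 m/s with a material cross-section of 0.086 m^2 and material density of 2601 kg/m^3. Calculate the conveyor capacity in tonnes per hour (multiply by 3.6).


3945.821 t/h

Volumetric flow = speed * area
= 4.9 * 0.086 = 0.4214 m^3/s
Mass flow = volumetric * density
= 0.4214 * 2601 = 1096.0614 kg/s
Convert to t/h: multiply by 3.6
Capacity = 1096.0614 * 3.6
= 3945.821 t/h


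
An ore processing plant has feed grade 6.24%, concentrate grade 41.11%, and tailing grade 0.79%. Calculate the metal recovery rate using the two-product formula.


Using the two-product formula:
R = 100 * c * (f - t) / (f * (c - t))
Numerator = 100 * 41.11 * (6.24 - 0.79)
= 100 * 41.11 * 5.45
= 22404.95
Denominator = 6.24 * (41.11 - 0.79)
= 6.24 * 40.32
= 251.5968
R = 22404.95 / 251.5968
= 89.051%

89.051%


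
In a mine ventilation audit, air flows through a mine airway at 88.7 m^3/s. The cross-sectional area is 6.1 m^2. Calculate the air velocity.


14.541 m/s

Velocity = flow rate / cross-sectional area
= 88.7 / 6.1
= 14.541 m/s


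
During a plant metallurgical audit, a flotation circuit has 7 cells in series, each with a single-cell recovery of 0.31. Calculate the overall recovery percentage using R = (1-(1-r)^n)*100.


Complement of single-cell recovery:
1 - r = 1 - 0.31 = 0.69
Raise to power n:
(1 - r)^7 = 0.69^7 = 0.07446353253
Overall recovery:
R = (1 - 0.07446353253) * 100
= 92.5536%

92.5536%


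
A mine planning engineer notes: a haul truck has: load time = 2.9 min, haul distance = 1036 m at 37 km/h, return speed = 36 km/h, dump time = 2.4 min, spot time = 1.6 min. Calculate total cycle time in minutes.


Convert haul speed to m/min: 37 * 1000/60 = 616.6666667 m/min
Haul time = 1036 / 616.6666667 = 1.68 min
Convert return speed to m/min: 36 * 1000/60 = 600 m/min
Return time = 1036 / 600 = 1.726666667 min
Total cycle time:
= 2.9 + 1.68 + 2.4 + 1.726666667 + 1.6
= 10.3067 min

10.3067 min


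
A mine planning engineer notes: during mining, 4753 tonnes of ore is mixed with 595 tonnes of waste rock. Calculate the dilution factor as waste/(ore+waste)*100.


11.1257%

Total material = ore + waste
= 4753 + 595 = 5348 tonnes
Dilution = waste / total * 100
= 595 / 5348 * 100
= 0.1112565445 * 100
= 11.1257%


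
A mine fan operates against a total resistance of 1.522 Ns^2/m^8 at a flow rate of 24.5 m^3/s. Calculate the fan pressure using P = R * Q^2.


913.5805 Pa

Compute Q^2:
Q^2 = 24.5^2 = 600.25
Compute pressure:
P = R * Q^2 = 1.522 * 600.25
= 913.5805 Pa


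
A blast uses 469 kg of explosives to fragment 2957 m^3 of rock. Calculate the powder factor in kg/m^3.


0.1586 kg/m^3

Powder factor = explosive mass / rock volume
= 469 / 2957
= 0.1586 kg/m^3


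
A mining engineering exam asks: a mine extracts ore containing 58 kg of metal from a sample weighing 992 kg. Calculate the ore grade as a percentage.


Ore grade = (metal mass / ore mass) * 100
= (58 / 992) * 100
= 0.05846774194 * 100
= 5.8468%

5.8468%


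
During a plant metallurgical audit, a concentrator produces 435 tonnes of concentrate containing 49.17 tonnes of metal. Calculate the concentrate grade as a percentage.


11.3034%

Grade = (metal in concentrate / concentrate mass) * 100
= (49.17 / 435) * 100
= 0.1130344828 * 100
= 11.3034%


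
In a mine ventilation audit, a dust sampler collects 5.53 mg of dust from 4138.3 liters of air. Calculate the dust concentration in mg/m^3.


Convert liters to m^3: 1 m^3 = 1000 L
Concentration = mass / volume * 1000
= 5.53 / 4138.3 * 1000
= 0.001336297513 * 1000
= 1.3363 mg/m^3

1.3363 mg/m^3


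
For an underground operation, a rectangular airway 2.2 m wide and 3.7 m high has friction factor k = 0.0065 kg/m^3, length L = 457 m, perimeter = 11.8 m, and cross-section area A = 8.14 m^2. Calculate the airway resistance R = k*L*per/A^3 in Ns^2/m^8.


Compute the numerator:
k * L * per = 0.0065 * 457 * 11.8
= 35.0519
Compute the denominator:
A^3 = 8.14^3 = 539.353144
Resistance:
R = 35.0519 / 539.353144
= 0.065 Ns^2/m^8

0.065 Ns^2/m^8


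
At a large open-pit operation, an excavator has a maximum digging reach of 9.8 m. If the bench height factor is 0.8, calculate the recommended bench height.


7.84 m

Bench height = reach * factor
= 9.8 * 0.8
= 7.84 m


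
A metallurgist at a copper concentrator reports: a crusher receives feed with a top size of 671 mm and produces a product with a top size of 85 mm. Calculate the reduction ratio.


7.8941

Reduction ratio = feed size / product size
= 671 / 85
= 7.8941


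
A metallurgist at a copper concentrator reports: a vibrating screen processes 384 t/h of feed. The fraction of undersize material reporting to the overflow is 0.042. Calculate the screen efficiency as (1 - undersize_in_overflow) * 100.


95.8%

Screen efficiency = (1 - fraction of undersize in overflow) * 100
= (1 - 0.042) * 100
= 0.958 * 100
= 95.8%


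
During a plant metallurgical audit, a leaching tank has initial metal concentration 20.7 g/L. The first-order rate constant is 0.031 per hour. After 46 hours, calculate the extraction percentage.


Compute the exponent:
-k * t = -0.031 * 46 = -1.426
Remaining concentration:
C = 20.7 * exp(-1.426)
= 20.7 * 0.240268075
= 4.973549152 g/L
Extracted = 20.7 - 4.973549152 = 15.72645085 g/L
Extraction % = 15.72645085 / 20.7 * 100
= 75.9732%

75.9732%


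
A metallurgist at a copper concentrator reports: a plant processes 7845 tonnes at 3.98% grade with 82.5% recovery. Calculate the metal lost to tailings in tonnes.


54.6404 tonnes

Total metal in feed:
= 7845 * 3.98 / 100 = 312.231 tonnes
Metal recovered:
= 312.231 * 82.5 / 100 = 257.590575 tonnes
Metal lost to tailings:
= 312.231 - 257.590575
= 54.6404 tonnes


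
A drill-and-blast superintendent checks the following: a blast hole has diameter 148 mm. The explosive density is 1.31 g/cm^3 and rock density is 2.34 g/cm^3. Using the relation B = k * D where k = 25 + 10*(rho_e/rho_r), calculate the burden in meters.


4.5285 m

First, compute k:
rho_e / rho_r = 1.31 / 2.34 = 0.5598290598
k = 25 + 10 * 0.5598290598 = 30.5982906
Then, compute burden:
B = k * D / 1000 = 30.5982906 * 148 / 1000
= 4528.547009 / 1000
= 4.5285 m


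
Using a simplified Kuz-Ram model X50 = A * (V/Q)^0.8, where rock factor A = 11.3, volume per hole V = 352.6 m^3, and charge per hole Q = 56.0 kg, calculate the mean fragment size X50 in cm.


49.2441 cm

Compute V/Q:
V/Q = 352.6 / 56.0 = 6.296428571
Raise to the power 0.8:
(V/Q)^0.8 = 6.296428571^0.8 = 4.357881581
Multiply by A:
X50 = 11.3 * 4.357881581
= 49.2441 cm


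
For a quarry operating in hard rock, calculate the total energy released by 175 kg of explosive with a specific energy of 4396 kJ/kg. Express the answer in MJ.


Energy = mass * specific_energy / 1000
= 175 * 4396 / 1000
= 769300 / 1000
= 769.3 MJ

769.3 MJ


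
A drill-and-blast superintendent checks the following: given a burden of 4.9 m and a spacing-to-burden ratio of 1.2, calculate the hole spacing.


5.88 m

Spacing = burden * ratio
= 4.9 * 1.2
= 5.88 m


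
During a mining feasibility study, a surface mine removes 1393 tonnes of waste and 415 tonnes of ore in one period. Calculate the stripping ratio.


3.3566

Stripping ratio = waste tonnage / ore tonnage
= 1393 / 415
= 3.3566


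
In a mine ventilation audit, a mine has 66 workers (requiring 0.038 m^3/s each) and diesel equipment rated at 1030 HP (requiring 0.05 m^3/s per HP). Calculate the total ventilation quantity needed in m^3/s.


54.008 m^3/s

Airflow for workers:
Q_people = 66 * 0.038 = 2.508 m^3/s
Airflow for diesel equipment:
Q_diesel = 1030 * 0.05 = 51.5 m^3/s
Total ventilation:
Q_total = 2.508 + 51.5
= 54.008 m^3/s


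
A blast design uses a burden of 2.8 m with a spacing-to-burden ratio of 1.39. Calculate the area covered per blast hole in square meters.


10.8976 m^2

First, find the spacing:
Spacing = burden * ratio = 2.8 * 1.39
= 3.892 m
Then, calculate the area:
Area = burden * spacing = 2.8 * 3.892
= 10.8976 m^2


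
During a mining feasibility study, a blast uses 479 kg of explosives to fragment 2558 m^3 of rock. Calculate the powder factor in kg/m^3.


0.1873 kg/m^3

Powder factor = explosive mass / rock volume
= 479 / 2558
= 0.1873 kg/m^3


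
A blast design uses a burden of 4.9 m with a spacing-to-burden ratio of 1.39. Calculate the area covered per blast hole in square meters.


33.3739 m^2

First, find the spacing:
Spacing = burden * ratio = 4.9 * 1.39
= 6.811 m
Then, calculate the area:
Area = burden * spacing = 4.9 * 6.811
= 33.3739 m^2


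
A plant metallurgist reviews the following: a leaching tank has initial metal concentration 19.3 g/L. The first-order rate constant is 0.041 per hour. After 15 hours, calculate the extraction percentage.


45.9359%

Compute the exponent:
-k * t = -0.041 * 15 = -0.615
Remaining concentration:
C = 19.3 * exp(-0.615)
= 19.3 * 0.5406408953
= 10.43436928 g/L
Extracted = 19.3 - 10.43436928 = 8.865630721 g/L
Extraction % = 8.865630721 / 19.3 * 100
= 45.9359%


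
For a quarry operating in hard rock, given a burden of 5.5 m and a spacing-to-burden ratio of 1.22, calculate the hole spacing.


Spacing = burden * ratio
= 5.5 * 1.22
= 6.71 m

6.71 m


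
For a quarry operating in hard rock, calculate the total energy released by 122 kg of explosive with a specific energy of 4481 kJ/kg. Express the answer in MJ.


546.682 MJ

Energy = mass * specific_energy / 1000
= 122 * 4481 / 1000
= 546682 / 1000
= 546.682 MJ


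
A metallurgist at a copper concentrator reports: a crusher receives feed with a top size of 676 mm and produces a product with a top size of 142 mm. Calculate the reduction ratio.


Reduction ratio = feed size / product size
= 676 / 142
= 4.7606

4.7606


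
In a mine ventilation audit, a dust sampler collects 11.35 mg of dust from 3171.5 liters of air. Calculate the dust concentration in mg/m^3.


3.5787 mg/m^3

Convert liters to m^3: 1 m^3 = 1000 L
Concentration = mass / volume * 1000
= 11.35 / 3171.5 * 1000
= 0.003578748226 * 1000
= 3.5787 mg/m^3


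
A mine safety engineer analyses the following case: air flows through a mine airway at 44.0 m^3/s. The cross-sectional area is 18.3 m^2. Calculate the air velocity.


Velocity = flow rate / cross-sectional area
= 44.0 / 18.3
= 2.4044 m/s

2.4044 m/s


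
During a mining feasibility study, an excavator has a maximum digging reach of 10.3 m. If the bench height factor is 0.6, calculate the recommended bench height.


Bench height = reach * factor
= 10.3 * 0.6
= 6.18 m

6.18 m


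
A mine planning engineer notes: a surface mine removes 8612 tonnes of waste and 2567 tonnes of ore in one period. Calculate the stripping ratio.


Stripping ratio = waste tonnage / ore tonnage
= 8612 / 2567
= 3.3549

3.3549


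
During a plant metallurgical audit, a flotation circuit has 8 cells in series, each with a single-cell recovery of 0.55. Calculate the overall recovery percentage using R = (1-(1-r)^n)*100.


Complement of single-cell recovery:
1 - r = 1 - 0.55 = 0.45
Raise to power n:
(1 - r)^8 = 0.45^8 = 0.001681512539
Overall recovery:
R = (1 - 0.001681512539) * 100
= 99.8318%

99.8318%


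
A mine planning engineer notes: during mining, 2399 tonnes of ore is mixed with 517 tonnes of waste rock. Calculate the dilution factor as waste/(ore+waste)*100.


Total material = ore + waste
= 2399 + 517 = 2916 tonnes
Dilution = waste / total * 100
= 517 / 2916 * 100
= 0.177297668 * 100
= 17.7298%

17.7298%


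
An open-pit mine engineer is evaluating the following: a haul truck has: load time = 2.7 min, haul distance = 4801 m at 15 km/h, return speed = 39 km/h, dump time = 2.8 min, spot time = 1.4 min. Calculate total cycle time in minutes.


33.4902 min

Convert haul speed to m/min: 15 * 1000/60 = 250 m/min
Haul time = 4801 / 250 = 19.204 min
Convert return speed to m/min: 39 * 1000/60 = 650 m/min
Return time = 4801 / 650 = 7.386153846 min
Total cycle time:
= 2.7 + 19.204 + 2.8 + 7.386153846 + 1.4
= 33.4902 min


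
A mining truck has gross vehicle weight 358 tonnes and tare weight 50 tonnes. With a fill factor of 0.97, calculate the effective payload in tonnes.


298.76 tonnes

Maximum payload = gross - tare
= 358 - 50 = 308 tonnes
Effective payload = max payload * fill factor
= 308 * 0.97
= 298.76 tonnes


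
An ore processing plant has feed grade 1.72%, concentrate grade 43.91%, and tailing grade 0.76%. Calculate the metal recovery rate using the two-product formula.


56.797%

Using the two-product formula:
R = 100 * c * (f - t) / (f * (c - t))
Numerator = 100 * 43.91 * (1.72 - 0.76)
= 100 * 43.91 * 0.96
= 4215.36
Denominator = 1.72 * (43.91 - 0.76)
= 1.72 * 43.15
= 74.218
R = 4215.36 / 74.218
= 56.797%


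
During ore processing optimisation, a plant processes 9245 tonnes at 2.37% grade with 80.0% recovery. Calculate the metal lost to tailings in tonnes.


Total metal in feed:
= 9245 * 2.37 / 100 = 219.1065 tonnes
Metal recovered:
= 219.1065 * 80.0 / 100 = 175.2852 tonnes
Metal lost to tailings:
= 219.1065 - 175.2852
= 43.8213 tonnes

43.8213 tonnes


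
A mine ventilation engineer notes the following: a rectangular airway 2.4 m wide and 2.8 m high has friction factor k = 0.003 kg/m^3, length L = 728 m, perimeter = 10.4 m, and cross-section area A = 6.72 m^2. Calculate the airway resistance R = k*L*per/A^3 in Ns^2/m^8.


Compute the numerator:
k * L * per = 0.003 * 728 * 10.4
= 22.7136
Compute the denominator:
A^3 = 6.72^3 = 303.464448
Resistance:
R = 22.7136 / 303.464448
= 0.0748 Ns^2/m^8

0.0748 Ns^2/m^8


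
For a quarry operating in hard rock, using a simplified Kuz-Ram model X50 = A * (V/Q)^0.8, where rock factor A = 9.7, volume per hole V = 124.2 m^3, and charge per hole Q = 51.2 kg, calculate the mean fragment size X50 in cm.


Compute V/Q:
V/Q = 124.2 / 51.2 = 2.42578125
Raise to the power 0.8:
(V/Q)^0.8 = 2.42578125^0.8 = 2.031801646
Multiply by A:
X50 = 9.7 * 2.031801646
= 19.7085 cm

19.7085 cm


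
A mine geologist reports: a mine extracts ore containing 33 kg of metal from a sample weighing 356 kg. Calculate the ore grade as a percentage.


Ore grade = (metal mass / ore mass) * 100
= (33 / 356) * 100
= 0.09269662921 * 100
= 9.2697%

9.2697%


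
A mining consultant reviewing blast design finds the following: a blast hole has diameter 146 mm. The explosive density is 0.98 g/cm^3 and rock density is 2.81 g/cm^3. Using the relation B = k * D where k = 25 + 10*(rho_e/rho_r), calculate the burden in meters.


4.1592 m

First, compute k:
rho_e / rho_r = 0.98 / 2.81 = 0.3487544484
k = 25 + 10 * 0.3487544484 = 28.48754448
Then, compute burden:
B = k * D / 1000 = 28.48754448 * 146 / 1000
= 4159.181495 / 1000
= 4.1592 m


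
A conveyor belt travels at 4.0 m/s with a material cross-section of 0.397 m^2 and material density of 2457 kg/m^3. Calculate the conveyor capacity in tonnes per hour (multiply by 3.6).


Volumetric flow = speed * area
= 4.0 * 0.397 = 1.588 m^3/s
Mass flow = volumetric * density
= 1.588 * 2457 = 3901.716 kg/s
Convert to t/h: multiply by 3.6
Capacity = 3901.716 * 3.6
= 14046.1776 t/h

14046.1776 t/h


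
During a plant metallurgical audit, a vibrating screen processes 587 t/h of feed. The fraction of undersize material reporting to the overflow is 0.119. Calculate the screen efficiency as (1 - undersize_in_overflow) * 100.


Screen efficiency = (1 - fraction of undersize in overflow) * 100
= (1 - 0.119) * 100
= 0.881 * 100
= 88.1%

88.1%


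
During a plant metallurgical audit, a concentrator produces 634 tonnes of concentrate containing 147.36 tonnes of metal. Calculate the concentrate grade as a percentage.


Grade = (metal in concentrate / concentrate mass) * 100
= (147.36 / 634) * 100
= 0.2324290221 * 100
= 23.2429%

23.2429%


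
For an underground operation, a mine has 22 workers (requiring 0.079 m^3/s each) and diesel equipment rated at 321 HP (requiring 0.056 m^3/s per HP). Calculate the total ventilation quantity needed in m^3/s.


19.714 m^3/s

Airflow for workers:
Q_people = 22 * 0.079 = 1.738 m^3/s
Airflow for diesel equipment:
Q_diesel = 321 * 0.056 = 17.976 m^3/s
Total ventilation:
Q_total = 1.738 + 17.976
= 19.714 m^3/s


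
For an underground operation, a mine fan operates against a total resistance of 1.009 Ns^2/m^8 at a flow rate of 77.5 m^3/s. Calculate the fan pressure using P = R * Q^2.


Compute Q^2:
Q^2 = 77.5^2 = 6006.25
Compute pressure:
P = R * Q^2 = 1.009 * 6006.25
= 6060.3063 Pa

6060.3063 Pa


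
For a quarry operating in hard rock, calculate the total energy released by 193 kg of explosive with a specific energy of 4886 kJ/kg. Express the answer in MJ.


Energy = mass * specific_energy / 1000
= 193 * 4886 / 1000
= 942998 / 1000
= 942.998 MJ

942.998 MJ


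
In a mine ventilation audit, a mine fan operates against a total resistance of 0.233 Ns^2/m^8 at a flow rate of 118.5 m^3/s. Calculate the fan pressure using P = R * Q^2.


Compute Q^2:
Q^2 = 118.5^2 = 14042.25
Compute pressure:
P = R * Q^2 = 0.233 * 14042.25
= 3271.8443 Pa

3271.8443 Pa


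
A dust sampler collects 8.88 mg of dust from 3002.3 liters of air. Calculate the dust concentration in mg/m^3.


2.9577 mg/m^3

Convert liters to m^3: 1 m^3 = 1000 L
Concentration = mass / volume * 1000
= 8.88 / 3002.3 * 1000
= 0.002957732405 * 1000
= 2.9577 mg/m^3


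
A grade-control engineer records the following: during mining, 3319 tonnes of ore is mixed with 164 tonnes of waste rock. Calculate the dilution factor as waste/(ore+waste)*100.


4.7086%

Total material = ore + waste
= 3319 + 164 = 3483 tonnes
Dilution = waste / total * 100
= 164 / 3483 * 100
= 0.04708584554 * 100
= 4.7086%


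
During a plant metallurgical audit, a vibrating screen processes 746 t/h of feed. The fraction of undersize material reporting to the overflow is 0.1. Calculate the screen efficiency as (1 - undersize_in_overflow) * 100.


90.0%

Screen efficiency = (1 - fraction of undersize in overflow) * 100
= (1 - 0.1) * 100
= 0.9 * 100
= 90.0%


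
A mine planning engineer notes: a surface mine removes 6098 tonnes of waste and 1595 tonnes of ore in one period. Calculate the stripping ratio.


3.8232

Stripping ratio = waste tonnage / ore tonnage
= 6098 / 1595
= 3.8232


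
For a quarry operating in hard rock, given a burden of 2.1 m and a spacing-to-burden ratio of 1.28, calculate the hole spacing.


Spacing = burden * ratio
= 2.1 * 1.28
= 2.688 m

2.688 m


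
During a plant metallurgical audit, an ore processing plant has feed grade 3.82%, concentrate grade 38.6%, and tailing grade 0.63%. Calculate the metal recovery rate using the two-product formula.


Using the two-product formula:
R = 100 * c * (f - t) / (f * (c - t))
Numerator = 100 * 38.6 * (3.82 - 0.63)
= 100 * 38.6 * 3.19
= 12313.4
Denominator = 3.82 * (38.6 - 0.63)
= 3.82 * 37.97
= 145.0454
R = 12313.4 / 145.0454
= 84.8934%

84.8934%


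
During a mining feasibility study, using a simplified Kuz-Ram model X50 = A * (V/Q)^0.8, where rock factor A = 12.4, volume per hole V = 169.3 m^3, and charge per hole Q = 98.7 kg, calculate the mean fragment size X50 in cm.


Compute V/Q:
V/Q = 169.3 / 98.7 = 1.715298886
Raise to the power 0.8:
(V/Q)^0.8 = 1.715298886^0.8 = 1.539826695
Multiply by A:
X50 = 12.4 * 1.539826695
= 19.0939 cm

19.0939 cm


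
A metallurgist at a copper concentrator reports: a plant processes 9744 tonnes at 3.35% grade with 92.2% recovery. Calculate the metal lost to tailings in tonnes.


Total metal in feed:
= 9744 * 3.35 / 100 = 326.424 tonnes
Metal recovered:
= 326.424 * 92.2 / 100 = 300.962928 tonnes
Metal lost to tailings:
= 326.424 - 300.962928
= 25.4611 tonnes

25.4611 tonnes


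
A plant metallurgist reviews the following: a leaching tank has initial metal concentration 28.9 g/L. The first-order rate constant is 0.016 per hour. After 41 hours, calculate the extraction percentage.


Compute the exponent:
-k * t = -0.016 * 41 = -0.656
Remaining concentration:
C = 28.9 * exp(-0.656)
= 28.9 * 0.5189228802
= 14.99687124 g/L
Extracted = 28.9 - 14.99687124 = 13.90312876 g/L
Extraction % = 13.90312876 / 28.9 * 100
= 48.1077%

48.1077%


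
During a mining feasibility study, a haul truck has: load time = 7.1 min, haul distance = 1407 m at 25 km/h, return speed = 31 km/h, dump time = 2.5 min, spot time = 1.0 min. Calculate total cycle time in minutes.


Convert haul speed to m/min: 25 * 1000/60 = 416.6666667 m/min
Haul time = 1407 / 416.6666667 = 3.3768 min
Convert return speed to m/min: 31 * 1000/60 = 516.6666667 m/min
Return time = 1407 / 516.6666667 = 2.723225806 min
Total cycle time:
= 7.1 + 3.3768 + 2.5 + 2.723225806 + 1.0
= 16.7 min

16.7 min


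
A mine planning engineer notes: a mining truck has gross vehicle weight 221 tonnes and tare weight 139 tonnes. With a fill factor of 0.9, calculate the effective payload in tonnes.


Maximum payload = gross - tare
= 221 - 139 = 82 tonnes
Effective payload = max payload * fill factor
= 82 * 0.9
= 73.8 tonnes

73.8 tonnes


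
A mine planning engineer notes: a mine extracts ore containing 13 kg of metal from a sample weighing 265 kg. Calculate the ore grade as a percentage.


4.9057%

Ore grade = (metal mass / ore mass) * 100
= (13 / 265) * 100
= 0.04905660377 * 100
= 4.9057%


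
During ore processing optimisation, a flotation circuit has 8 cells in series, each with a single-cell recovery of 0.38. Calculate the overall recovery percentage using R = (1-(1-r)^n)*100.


97.8166%

Complement of single-cell recovery:
1 - r = 1 - 0.38 = 0.62
Raise to power n:
(1 - r)^8 = 0.62^8 = 0.02183401056
Overall recovery:
R = (1 - 0.02183401056) * 100
= 97.8166%


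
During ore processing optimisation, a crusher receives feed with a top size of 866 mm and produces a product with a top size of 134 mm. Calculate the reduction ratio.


6.4627

Reduction ratio = feed size / product size
= 866 / 134
= 6.4627


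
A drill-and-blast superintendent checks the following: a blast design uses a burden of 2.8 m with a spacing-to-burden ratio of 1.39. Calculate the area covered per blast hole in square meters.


10.8976 m^2

First, find the spacing:
Spacing = burden * ratio = 2.8 * 1.39
= 3.892 m
Then, calculate the area:
Area = burden * spacing = 2.8 * 3.892
= 10.8976 m^2


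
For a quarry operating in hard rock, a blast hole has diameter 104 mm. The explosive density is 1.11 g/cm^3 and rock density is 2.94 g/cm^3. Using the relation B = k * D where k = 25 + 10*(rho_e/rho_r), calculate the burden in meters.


First, compute k:
rho_e / rho_r = 1.11 / 2.94 = 0.3775510204
k = 25 + 10 * 0.3775510204 = 28.7755102
Then, compute burden:
B = k * D / 1000 = 28.7755102 * 104 / 1000
= 2992.653061 / 1000
= 2.9927 m

2.9927 m


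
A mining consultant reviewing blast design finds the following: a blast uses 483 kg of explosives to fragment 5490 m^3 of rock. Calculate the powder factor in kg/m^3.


Powder factor = explosive mass / rock volume
= 483 / 5490
= 0.088 kg/m^3

0.088 kg/m^3


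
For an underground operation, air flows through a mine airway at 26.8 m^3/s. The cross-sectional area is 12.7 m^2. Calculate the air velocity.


Velocity = flow rate / cross-sectional area
= 26.8 / 12.7
= 2.1102 m/s

2.1102 m/s


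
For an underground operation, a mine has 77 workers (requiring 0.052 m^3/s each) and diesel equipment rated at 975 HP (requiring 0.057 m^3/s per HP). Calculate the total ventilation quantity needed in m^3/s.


59.579 m^3/s

Airflow for workers:
Q_people = 77 * 0.052 = 4.004 m^3/s
Airflow for diesel equipment:
Q_diesel = 975 * 0.057 = 55.575 m^3/s
Total ventilation:
Q_total = 4.004 + 55.575
= 59.579 m^3/s


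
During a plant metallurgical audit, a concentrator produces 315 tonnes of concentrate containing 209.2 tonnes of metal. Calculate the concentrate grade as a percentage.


Grade = (metal in concentrate / concentrate mass) * 100
= (209.2 / 315) * 100
= 0.6641269841 * 100
= 66.4127%

66.4127%


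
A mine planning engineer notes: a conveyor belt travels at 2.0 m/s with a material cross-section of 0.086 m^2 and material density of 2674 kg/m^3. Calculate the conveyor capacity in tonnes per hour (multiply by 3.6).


Volumetric flow = speed * area
= 2.0 * 0.086 = 0.172 m^3/s
Mass flow = volumetric * density
= 0.172 * 2674 = 459.928 kg/s
Convert to t/h: multiply by 3.6
Capacity = 459.928 * 3.6
= 1655.7408 t/h

1655.7408 t/h


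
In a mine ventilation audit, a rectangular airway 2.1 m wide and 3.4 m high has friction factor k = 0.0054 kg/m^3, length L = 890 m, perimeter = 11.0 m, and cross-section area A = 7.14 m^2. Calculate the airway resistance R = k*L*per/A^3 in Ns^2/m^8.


0.1452 Ns^2/m^8

Compute the numerator:
k * L * per = 0.0054 * 890 * 11.0
= 52.866
Compute the denominator:
A^3 = 7.14^3 = 363.994344
Resistance:
R = 52.866 / 363.994344
= 0.1452 Ns^2/m^8


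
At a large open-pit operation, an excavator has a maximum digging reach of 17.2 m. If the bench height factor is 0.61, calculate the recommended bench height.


10.492 m

Bench height = reach * factor
= 17.2 * 0.61
= 10.492 m


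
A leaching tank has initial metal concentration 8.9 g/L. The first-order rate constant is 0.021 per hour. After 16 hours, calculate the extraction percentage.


28.5377%

Compute the exponent:
-k * t = -0.021 * 16 = -0.336
Remaining concentration:
C = 8.9 * exp(-0.336)
= 8.9 * 0.7146231058
= 6.360145642 g/L
Extracted = 8.9 - 6.360145642 = 2.539854358 g/L
Extraction % = 2.539854358 / 8.9 * 100
= 28.5377%


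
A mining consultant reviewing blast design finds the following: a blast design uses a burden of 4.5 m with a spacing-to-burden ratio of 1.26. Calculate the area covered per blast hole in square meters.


25.515 m^2

First, find the spacing:
Spacing = burden * ratio = 4.5 * 1.26
= 5.67 m
Then, calculate the area:
Area = burden * spacing = 4.5 * 5.67
= 25.515 m^2
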